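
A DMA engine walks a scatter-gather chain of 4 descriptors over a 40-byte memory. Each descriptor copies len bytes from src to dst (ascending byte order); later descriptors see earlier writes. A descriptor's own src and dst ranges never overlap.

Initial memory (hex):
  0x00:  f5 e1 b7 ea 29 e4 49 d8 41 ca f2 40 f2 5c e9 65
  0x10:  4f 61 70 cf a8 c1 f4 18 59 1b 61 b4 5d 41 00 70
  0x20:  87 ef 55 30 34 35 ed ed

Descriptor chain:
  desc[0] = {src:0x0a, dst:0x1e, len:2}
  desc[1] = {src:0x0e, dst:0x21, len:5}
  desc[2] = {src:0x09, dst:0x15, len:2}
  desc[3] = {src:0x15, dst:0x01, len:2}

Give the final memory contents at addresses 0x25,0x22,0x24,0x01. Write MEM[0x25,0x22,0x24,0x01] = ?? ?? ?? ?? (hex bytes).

[0] 0x0a->0x1e len=2 : f2 40
[1] 0x0e->0x21 len=5 : e9 65 4f 61 70
[2] 0x09->0x15 len=2 : ca f2
[3] 0x15->0x01 len=2 : ca f2
query mem[0x25]=0x70, mem[0x22]=0x65, mem[0x24]=0x61, mem[0x01]=0xca

MEM[0x25,0x22,0x24,0x01] = 70 65 61 ca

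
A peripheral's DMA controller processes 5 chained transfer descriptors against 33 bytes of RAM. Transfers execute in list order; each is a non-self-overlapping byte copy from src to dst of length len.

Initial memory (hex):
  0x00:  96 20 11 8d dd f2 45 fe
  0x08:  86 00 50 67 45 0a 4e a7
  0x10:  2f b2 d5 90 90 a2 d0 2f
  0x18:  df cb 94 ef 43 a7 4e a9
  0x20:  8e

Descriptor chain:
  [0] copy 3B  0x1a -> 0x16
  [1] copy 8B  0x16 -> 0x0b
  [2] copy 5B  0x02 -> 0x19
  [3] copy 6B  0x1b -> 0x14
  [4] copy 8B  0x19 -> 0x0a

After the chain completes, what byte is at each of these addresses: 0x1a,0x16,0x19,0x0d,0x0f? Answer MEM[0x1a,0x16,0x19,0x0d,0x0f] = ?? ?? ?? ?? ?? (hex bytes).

  after D0: wrote 3B at 0x16 = 94ef43
  after D1: wrote 8B at 0x0b = 94ef43cb94ef43a7
  after D2: wrote 5B at 0x19 = 118dddf245
  after D3: wrote 6B at 0x14 = ddf2454ea98e
  after D4: wrote 8B at 0x0a = 8e8dddf2454ea98e
query mem[0x1a]=0x8d, mem[0x16]=0x45, mem[0x19]=0x8e, mem[0x0d]=0xf2, mem[0x0f]=0x4e

MEM[0x1a,0x16,0x19,0x0d,0x0f] = 8d 45 8e f2 4e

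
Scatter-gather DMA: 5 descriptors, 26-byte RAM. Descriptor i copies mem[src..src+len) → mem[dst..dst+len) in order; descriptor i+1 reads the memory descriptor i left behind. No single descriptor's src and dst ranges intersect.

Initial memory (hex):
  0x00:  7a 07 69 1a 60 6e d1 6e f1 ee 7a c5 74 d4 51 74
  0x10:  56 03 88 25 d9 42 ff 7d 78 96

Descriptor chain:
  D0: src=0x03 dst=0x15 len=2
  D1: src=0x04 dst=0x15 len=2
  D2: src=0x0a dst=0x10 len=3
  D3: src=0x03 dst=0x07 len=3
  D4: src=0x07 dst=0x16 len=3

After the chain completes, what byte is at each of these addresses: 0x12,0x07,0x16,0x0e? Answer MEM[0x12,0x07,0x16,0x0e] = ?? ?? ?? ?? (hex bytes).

[0] 0x03->0x15 len=2 : 1a 60
[1] 0x04->0x15 len=2 : 60 6e
[2] 0x0a->0x10 len=3 : 7a c5 74
[3] 0x03->0x07 len=3 : 1a 60 6e
[4] 0x07->0x16 len=3 : 1a 60 6e
query mem[0x12]=0x74, mem[0x07]=0x1a, mem[0x16]=0x1a, mem[0x0e]=0x51

MEM[0x12,0x07,0x16,0x0e] = 74 1a 1a 51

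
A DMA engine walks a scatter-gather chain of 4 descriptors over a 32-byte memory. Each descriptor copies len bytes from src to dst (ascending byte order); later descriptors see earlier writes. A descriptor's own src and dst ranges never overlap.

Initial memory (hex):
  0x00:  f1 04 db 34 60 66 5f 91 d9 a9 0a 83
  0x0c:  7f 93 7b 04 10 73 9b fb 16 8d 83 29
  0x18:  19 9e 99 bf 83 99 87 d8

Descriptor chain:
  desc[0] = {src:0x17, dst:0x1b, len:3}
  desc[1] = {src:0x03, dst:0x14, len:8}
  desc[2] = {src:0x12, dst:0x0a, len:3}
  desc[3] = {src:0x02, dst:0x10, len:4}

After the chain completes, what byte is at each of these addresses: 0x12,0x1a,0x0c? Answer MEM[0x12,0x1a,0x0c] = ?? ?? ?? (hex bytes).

MEM[0x12,0x1a,0x0c] = 60 a9 34

D0: mem[0x1b..0x1d] <- [29 19 9e]
D1: mem[0x14..0x1b] <- [34 60 66 5f 91 d9 a9 0a]
D2: mem[0x0a..0x0c] <- [9b fb 34]
D3: mem[0x10..0x13] <- [db 34 60 66]
query mem[0x12]=0x60, mem[0x1a]=0xa9, mem[0x0c]=0x34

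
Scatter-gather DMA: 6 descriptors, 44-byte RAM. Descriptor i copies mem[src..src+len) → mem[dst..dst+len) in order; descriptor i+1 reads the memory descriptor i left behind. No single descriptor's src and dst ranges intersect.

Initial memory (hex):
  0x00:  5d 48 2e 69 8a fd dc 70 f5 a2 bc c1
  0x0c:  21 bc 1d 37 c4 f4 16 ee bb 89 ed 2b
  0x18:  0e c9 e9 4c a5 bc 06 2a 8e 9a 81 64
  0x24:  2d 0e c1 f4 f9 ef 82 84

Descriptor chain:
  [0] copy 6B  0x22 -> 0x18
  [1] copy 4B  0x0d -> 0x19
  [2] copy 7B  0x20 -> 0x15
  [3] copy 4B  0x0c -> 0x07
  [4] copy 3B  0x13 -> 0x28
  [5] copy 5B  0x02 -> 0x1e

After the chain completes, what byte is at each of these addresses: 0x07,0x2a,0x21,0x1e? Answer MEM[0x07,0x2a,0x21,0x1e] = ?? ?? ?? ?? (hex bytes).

[0] 0x22->0x18 len=6 : 81 64 2d 0e c1 f4
[1] 0x0d->0x19 len=4 : bc 1d 37 c4
[2] 0x20->0x15 len=7 : 8e 9a 81 64 2d 0e c1
[3] 0x0c->0x07 len=4 : 21 bc 1d 37
[4] 0x13->0x28 len=3 : ee bb 8e
[5] 0x02->0x1e len=5 : 2e 69 8a fd dc
query mem[0x07]=0x21, mem[0x2a]=0x8e, mem[0x21]=0xfd, mem[0x1e]=0x2e

MEM[0x07,0x2a,0x21,0x1e] = 21 8e fd 2e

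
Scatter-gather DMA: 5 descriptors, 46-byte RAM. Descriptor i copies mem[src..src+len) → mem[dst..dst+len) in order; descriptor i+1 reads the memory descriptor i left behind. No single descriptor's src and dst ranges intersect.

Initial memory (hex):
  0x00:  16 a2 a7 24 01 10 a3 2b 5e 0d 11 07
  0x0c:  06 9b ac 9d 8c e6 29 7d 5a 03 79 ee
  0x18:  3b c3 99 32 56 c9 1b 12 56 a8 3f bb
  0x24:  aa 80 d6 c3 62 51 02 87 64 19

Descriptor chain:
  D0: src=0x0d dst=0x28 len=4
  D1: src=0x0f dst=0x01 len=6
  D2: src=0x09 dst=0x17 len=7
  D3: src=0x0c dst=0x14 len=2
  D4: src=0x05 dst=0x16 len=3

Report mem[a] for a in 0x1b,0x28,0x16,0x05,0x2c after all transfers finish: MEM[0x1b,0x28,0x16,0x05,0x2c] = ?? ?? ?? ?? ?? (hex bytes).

[0] 0x0d->0x28 len=4 : 9b ac 9d 8c
[1] 0x0f->0x01 len=6 : 9d 8c e6 29 7d 5a
[2] 0x09->0x17 len=7 : 0d 11 07 06 9b ac 9d
[3] 0x0c->0x14 len=2 : 06 9b
[4] 0x05->0x16 len=3 : 7d 5a 2b
query mem[0x1b]=0x9b, mem[0x28]=0x9b, mem[0x16]=0x7d, mem[0x05]=0x7d, mem[0x2c]=0x64

MEM[0x1b,0x28,0x16,0x05,0x2c] = 9b 9b 7d 7d 64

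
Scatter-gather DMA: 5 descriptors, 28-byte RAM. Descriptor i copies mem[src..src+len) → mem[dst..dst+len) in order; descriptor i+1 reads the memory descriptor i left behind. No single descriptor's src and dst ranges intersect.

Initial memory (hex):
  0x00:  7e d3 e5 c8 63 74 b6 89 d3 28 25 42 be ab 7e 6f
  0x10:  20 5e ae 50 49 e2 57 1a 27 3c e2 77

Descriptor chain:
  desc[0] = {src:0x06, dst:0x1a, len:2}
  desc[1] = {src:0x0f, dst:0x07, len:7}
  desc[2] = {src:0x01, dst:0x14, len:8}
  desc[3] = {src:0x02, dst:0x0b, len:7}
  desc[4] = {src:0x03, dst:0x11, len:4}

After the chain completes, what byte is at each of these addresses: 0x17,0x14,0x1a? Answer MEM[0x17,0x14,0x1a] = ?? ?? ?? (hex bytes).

D0: mem[0x1a..0x1b] <- [b6 89]
D1: mem[0x07..0x0d] <- [6f 20 5e ae 50 49 e2]
D2: mem[0x14..0x1b] <- [d3 e5 c8 63 74 b6 6f 20]
D3: mem[0x0b..0x11] <- [e5 c8 63 74 b6 6f 20]
D4: mem[0x11..0x14] <- [c8 63 74 b6]
query mem[0x17]=0x63, mem[0x14]=0xb6, mem[0x1a]=0x6f

MEM[0x17,0x14,0x1a] = 63 b6 6f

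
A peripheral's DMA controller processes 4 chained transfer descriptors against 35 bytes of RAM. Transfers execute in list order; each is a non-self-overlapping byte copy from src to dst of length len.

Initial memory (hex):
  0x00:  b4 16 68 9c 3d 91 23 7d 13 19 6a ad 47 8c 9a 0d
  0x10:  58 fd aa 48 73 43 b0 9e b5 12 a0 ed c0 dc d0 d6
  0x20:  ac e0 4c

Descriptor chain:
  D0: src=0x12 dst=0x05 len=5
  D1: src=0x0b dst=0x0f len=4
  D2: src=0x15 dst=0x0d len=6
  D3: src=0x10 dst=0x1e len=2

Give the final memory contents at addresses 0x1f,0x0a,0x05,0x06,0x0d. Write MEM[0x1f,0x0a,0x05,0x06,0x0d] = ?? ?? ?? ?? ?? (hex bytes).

[0] 0x12->0x05 len=5 : aa 48 73 43 b0
[1] 0x0b->0x0f len=4 : ad 47 8c 9a
[2] 0x15->0x0d len=6 : 43 b0 9e b5 12 a0
[3] 0x10->0x1e len=2 : b5 12
query mem[0x1f]=0x12, mem[0x0a]=0x6a, mem[0x05]=0xaa, mem[0x06]=0x48, mem[0x0d]=0x43

MEM[0x1f,0x0a,0x05,0x06,0x0d] = 12 6a aa 48 43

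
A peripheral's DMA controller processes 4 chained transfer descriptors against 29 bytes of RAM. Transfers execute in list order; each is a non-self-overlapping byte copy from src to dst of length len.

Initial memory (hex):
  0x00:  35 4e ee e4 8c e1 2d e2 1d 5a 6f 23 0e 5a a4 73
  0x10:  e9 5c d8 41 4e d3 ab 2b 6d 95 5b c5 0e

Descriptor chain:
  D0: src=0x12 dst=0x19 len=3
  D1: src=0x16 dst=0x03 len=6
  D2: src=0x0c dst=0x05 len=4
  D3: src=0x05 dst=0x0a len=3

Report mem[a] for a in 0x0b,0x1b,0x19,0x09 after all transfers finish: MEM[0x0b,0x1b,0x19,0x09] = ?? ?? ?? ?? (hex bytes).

  after D0: wrote 3B at 0x19 = d8414e
  after D1: wrote 6B at 0x03 = ab2b6dd8414e
  after D2: wrote 4B at 0x05 = 0e5aa473
  after D3: wrote 3B at 0x0a = 0e5aa4
query mem[0x0b]=0x5a, mem[0x1b]=0x4e, mem[0x19]=0xd8, mem[0x09]=0x5a

MEM[0x0b,0x1b,0x19,0x09] = 5a 4e d8 5a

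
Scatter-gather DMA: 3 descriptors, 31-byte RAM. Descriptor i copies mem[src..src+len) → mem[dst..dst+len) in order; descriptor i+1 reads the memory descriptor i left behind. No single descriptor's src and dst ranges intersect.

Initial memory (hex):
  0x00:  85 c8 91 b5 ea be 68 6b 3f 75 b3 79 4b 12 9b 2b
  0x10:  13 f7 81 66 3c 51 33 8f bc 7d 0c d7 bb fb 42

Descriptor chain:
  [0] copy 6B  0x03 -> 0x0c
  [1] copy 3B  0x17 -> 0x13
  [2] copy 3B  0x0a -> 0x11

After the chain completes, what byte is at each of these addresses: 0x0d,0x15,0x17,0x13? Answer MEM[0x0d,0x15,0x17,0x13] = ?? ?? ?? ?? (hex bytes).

D0: mem[0x0c..0x11] <- [b5 ea be 68 6b 3f]
D1: mem[0x13..0x15] <- [8f bc 7d]
D2: mem[0x11..0x13] <- [b3 79 b5]
query mem[0x0d]=0xea, mem[0x15]=0x7d, mem[0x17]=0x8f, mem[0x13]=0xb5

MEM[0x0d,0x15,0x17,0x13] = ea 7d 8f b5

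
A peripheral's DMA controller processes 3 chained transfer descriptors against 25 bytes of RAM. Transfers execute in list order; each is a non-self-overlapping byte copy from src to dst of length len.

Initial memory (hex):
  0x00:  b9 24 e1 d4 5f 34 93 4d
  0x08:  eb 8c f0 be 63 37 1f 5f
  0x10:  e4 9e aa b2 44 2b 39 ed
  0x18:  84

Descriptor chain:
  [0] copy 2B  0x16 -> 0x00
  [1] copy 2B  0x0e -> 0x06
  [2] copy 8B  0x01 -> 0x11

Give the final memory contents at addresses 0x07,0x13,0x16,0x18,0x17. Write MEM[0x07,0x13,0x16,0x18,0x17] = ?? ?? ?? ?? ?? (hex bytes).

MEM[0x07,0x13,0x16,0x18,0x17] = 5f d4 1f eb 5f

#0 dst[0x00+2] := {0x39,0xed}
#1 dst[0x06+2] := {0x1f,0x5f}
#2 dst[0x11+8] := {0xed,0xe1,0xd4,0x5f,0x34,0x1f,0x5f,0xeb}
query mem[0x07]=0x5f, mem[0x13]=0xd4, mem[0x16]=0x1f, mem[0x18]=0xeb, mem[0x17]=0x5f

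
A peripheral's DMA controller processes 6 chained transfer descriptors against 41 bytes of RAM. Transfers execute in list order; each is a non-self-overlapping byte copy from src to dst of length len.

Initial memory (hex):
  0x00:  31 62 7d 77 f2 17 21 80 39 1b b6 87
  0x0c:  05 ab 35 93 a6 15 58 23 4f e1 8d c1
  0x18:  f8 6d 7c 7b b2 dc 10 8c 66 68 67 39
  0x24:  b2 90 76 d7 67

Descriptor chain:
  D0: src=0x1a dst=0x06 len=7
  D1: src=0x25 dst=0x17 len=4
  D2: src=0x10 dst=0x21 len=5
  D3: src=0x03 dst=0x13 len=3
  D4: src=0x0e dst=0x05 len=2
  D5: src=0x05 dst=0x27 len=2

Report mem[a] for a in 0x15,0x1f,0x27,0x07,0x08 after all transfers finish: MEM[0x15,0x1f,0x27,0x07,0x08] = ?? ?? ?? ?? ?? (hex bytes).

MEM[0x15,0x1f,0x27,0x07,0x08] = 17 8c 35 7b b2

  after D0: wrote 7B at 0x06 = 7c7bb2dc108c66
  after D1: wrote 4B at 0x17 = 9076d767
  after D2: wrote 5B at 0x21 = a61558234f
  after D3: wrote 3B at 0x13 = 77f217
  after D4: wrote 2B at 0x05 = 3593
  after D5: wrote 2B at 0x27 = 3593
query mem[0x15]=0x17, mem[0x1f]=0x8c, mem[0x27]=0x35, mem[0x07]=0x7b, mem[0x08]=0xb2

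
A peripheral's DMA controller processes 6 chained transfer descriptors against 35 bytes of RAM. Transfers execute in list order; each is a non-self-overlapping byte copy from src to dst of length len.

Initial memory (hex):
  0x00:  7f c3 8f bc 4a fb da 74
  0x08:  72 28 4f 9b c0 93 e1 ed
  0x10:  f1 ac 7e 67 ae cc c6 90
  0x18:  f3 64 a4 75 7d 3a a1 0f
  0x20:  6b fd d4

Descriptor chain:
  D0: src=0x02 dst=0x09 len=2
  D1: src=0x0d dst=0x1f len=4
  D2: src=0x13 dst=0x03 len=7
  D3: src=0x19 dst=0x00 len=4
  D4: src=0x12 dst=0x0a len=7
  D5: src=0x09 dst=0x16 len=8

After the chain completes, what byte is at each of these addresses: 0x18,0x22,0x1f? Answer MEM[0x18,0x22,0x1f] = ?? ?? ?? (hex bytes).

  after D0: wrote 2B at 0x09 = 8fbc
  after D1: wrote 4B at 0x1f = 93e1edf1
  after D2: wrote 7B at 0x03 = 67aeccc690f364
  after D3: wrote 4B at 0x00 = 64a4757d
  after D4: wrote 7B at 0x0a = 7e67aeccc690f3
  after D5: wrote 8B at 0x16 = 647e67aeccc690f3
query mem[0x18]=0x67, mem[0x22]=0xf1, mem[0x1f]=0x93

MEM[0x18,0x22,0x1f] = 67 f1 93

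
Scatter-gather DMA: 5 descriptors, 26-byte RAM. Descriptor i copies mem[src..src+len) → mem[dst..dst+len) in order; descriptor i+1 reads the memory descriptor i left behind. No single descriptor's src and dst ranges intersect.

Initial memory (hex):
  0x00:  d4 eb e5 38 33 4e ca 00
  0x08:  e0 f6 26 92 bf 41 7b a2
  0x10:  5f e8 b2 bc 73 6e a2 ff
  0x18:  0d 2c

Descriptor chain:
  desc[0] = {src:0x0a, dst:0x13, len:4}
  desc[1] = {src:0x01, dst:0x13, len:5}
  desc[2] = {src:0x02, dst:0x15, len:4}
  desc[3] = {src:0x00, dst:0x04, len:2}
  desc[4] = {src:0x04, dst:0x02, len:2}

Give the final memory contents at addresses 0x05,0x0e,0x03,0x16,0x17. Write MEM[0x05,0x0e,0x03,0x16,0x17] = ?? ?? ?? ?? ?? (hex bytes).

MEM[0x05,0x0e,0x03,0x16,0x17] = eb 7b eb 38 33

#0 dst[0x13+4] := {0x26,0x92,0xbf,0x41}
#1 dst[0x13+5] := {0xeb,0xe5,0x38,0x33,0x4e}
#2 dst[0x15+4] := {0xe5,0x38,0x33,0x4e}
#3 dst[0x04+2] := {0xd4,0xeb}
#4 dst[0x02+2] := {0xd4,0xeb}
query mem[0x05]=0xeb, mem[0x0e]=0x7b, mem[0x03]=0xeb, mem[0x16]=0x38, mem[0x17]=0x33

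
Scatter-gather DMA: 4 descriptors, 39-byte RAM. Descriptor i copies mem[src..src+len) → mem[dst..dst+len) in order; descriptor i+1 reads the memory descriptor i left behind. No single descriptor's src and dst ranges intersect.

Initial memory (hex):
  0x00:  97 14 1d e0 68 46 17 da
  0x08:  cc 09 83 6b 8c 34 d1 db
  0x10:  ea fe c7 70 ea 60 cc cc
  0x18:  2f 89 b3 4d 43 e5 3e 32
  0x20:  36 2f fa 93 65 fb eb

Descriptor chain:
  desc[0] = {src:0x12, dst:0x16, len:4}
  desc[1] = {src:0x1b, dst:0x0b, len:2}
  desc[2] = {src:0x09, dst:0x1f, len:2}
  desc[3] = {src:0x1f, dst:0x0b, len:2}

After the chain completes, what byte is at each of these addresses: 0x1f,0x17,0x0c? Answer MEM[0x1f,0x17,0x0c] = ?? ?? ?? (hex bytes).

[0] 0x12->0x16 len=4 : c7 70 ea 60
[1] 0x1b->0x0b len=2 : 4d 43
[2] 0x09->0x1f len=2 : 09 83
[3] 0x1f->0x0b len=2 : 09 83
query mem[0x1f]=0x09, mem[0x17]=0x70, mem[0x0c]=0x83

MEM[0x1f,0x17,0x0c] = 09 70 83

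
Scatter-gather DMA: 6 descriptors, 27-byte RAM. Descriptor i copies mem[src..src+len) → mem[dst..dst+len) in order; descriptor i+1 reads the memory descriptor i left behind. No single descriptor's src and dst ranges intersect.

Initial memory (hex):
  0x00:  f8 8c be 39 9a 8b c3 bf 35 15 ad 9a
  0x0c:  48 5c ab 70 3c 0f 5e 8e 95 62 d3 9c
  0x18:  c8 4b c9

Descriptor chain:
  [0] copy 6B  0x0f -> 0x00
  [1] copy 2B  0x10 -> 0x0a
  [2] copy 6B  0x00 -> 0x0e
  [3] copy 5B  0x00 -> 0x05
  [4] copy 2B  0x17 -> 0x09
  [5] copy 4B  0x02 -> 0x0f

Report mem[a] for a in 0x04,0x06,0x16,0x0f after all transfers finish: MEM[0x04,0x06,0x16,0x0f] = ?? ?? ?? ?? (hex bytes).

[0] 0x0f->0x00 len=6 : 70 3c 0f 5e 8e 95
[1] 0x10->0x0a len=2 : 3c 0f
[2] 0x00->0x0e len=6 : 70 3c 0f 5e 8e 95
[3] 0x00->0x05 len=5 : 70 3c 0f 5e 8e
[4] 0x17->0x09 len=2 : 9c c8
[5] 0x02->0x0f len=4 : 0f 5e 8e 70
query mem[0x04]=0x8e, mem[0x06]=0x3c, mem[0x16]=0xd3, mem[0x0f]=0x0f

MEM[0x04,0x06,0x16,0x0f] = 8e 3c d3 0f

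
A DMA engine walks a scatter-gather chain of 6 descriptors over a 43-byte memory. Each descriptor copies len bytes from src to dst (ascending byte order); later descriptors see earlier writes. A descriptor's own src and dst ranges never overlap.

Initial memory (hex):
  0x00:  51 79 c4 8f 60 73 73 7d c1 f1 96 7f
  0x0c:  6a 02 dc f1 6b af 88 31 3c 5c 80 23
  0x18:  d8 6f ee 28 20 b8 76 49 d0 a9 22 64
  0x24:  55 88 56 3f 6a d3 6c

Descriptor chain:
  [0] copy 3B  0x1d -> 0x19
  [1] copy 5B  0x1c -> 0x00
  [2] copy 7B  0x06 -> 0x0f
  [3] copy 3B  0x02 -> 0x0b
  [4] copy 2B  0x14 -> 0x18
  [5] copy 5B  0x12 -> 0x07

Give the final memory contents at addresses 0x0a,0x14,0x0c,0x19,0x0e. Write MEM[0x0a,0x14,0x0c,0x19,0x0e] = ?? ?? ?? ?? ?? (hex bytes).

#0 dst[0x19+3] := {0xb8,0x76,0x49}
#1 dst[0x00+5] := {0x20,0xb8,0x76,0x49,0xd0}
#2 dst[0x0f+7] := {0x73,0x7d,0xc1,0xf1,0x96,0x7f,0x6a}
#3 dst[0x0b+3] := {0x76,0x49,0xd0}
#4 dst[0x18+2] := {0x7f,0x6a}
#5 dst[0x07+5] := {0xf1,0x96,0x7f,0x6a,0x80}
query mem[0x0a]=0x6a, mem[0x14]=0x7f, mem[0x0c]=0x49, mem[0x19]=0x6a, mem[0x0e]=0xdc

MEM[0x0a,0x14,0x0c,0x19,0x0e] = 6a 7f 49 6a dc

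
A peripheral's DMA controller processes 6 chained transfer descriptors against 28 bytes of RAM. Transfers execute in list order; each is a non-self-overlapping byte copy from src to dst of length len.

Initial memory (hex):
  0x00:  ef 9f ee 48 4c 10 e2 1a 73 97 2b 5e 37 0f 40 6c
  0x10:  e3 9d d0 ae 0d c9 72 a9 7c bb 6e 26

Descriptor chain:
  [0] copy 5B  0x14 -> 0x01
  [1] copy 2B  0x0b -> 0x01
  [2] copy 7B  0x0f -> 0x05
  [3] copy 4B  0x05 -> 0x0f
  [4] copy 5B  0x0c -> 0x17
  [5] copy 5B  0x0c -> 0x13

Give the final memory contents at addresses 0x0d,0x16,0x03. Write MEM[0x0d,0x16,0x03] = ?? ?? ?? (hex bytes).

D0: mem[0x01..0x05] <- [0d c9 72 a9 7c]
D1: mem[0x01..0x02] <- [5e 37]
D2: mem[0x05..0x0b] <- [6c e3 9d d0 ae 0d c9]
D3: mem[0x0f..0x12] <- [6c e3 9d d0]
D4: mem[0x17..0x1b] <- [37 0f 40 6c e3]
D5: mem[0x13..0x17] <- [37 0f 40 6c e3]
query mem[0x0d]=0x0f, mem[0x16]=0x6c, mem[0x03]=0x72

MEM[0x0d,0x16,0x03] = 0f 6c 72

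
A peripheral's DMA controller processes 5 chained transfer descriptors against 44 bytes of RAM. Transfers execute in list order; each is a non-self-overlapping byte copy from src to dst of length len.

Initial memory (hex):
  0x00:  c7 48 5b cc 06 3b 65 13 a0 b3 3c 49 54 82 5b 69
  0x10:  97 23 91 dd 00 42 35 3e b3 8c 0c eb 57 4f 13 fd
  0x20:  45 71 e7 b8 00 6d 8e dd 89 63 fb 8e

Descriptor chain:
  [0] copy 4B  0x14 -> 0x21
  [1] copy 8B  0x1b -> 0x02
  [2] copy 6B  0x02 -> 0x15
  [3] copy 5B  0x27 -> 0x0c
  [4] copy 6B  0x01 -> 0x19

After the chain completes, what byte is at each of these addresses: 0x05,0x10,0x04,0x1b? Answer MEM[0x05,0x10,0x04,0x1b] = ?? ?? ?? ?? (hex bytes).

  after D0: wrote 4B at 0x21 = 0042353e
  after D1: wrote 8B at 0x02 = eb574f13fd450042
  after D2: wrote 6B at 0x15 = eb574f13fd45
  after D3: wrote 5B at 0x0c = dd8963fb8e
  after D4: wrote 6B at 0x19 = 48eb574f13fd
query mem[0x05]=0x13, mem[0x10]=0x8e, mem[0x04]=0x4f, mem[0x1b]=0x57

MEM[0x05,0x10,0x04,0x1b] = 13 8e 4f 57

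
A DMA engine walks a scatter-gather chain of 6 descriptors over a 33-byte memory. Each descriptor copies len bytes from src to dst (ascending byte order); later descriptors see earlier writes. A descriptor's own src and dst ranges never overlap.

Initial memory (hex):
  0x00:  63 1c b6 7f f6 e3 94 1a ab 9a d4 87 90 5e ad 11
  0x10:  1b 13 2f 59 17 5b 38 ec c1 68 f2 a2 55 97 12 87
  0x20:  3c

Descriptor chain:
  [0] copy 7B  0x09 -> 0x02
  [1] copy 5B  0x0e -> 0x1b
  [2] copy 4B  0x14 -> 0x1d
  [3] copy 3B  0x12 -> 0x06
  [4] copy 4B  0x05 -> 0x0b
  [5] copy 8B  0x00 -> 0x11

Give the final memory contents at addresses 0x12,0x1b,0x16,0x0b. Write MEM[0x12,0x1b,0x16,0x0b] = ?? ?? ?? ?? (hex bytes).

MEM[0x12,0x1b,0x16,0x0b] = 1c ad 90 90

D0: mem[0x02..0x08] <- [9a d4 87 90 5e ad 11]
D1: mem[0x1b..0x1f] <- [ad 11 1b 13 2f]
D2: mem[0x1d..0x20] <- [17 5b 38 ec]
D3: mem[0x06..0x08] <- [2f 59 17]
D4: mem[0x0b..0x0e] <- [90 2f 59 17]
D5: mem[0x11..0x18] <- [63 1c 9a d4 87 90 2f 59]
query mem[0x12]=0x1c, mem[0x1b]=0xad, mem[0x16]=0x90, mem[0x0b]=0x90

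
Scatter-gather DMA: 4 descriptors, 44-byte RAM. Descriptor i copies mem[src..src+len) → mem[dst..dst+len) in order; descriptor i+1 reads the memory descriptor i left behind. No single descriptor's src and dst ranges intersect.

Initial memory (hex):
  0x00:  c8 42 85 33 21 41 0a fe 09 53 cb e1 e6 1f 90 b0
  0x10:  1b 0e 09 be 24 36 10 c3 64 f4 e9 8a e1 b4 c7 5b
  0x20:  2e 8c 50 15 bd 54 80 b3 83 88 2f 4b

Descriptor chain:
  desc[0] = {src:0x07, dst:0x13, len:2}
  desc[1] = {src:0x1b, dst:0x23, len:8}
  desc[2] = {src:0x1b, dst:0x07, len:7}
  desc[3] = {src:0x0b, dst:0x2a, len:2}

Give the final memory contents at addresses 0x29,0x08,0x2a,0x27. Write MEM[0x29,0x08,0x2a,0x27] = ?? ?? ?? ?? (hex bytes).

[0] 0x07->0x13 len=2 : fe 09
[1] 0x1b->0x23 len=8 : 8a e1 b4 c7 5b 2e 8c 50
[2] 0x1b->0x07 len=7 : 8a e1 b4 c7 5b 2e 8c
[3] 0x0b->0x2a len=2 : 5b 2e
query mem[0x29]=0x8c, mem[0x08]=0xe1, mem[0x2a]=0x5b, mem[0x27]=0x5b

MEM[0x29,0x08,0x2a,0x27] = 8c e1 5b 5b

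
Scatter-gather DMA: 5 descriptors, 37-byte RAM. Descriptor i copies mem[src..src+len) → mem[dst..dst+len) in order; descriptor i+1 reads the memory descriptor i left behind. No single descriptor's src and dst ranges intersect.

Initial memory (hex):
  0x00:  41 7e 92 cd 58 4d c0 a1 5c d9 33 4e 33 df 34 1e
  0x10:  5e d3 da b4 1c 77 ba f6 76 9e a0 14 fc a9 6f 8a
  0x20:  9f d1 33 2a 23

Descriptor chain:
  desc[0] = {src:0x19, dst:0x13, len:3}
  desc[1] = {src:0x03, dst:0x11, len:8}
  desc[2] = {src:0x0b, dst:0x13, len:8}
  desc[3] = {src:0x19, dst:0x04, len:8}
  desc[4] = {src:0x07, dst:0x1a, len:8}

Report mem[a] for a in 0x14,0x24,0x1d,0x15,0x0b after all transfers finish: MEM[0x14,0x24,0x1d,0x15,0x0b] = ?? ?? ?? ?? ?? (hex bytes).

  after D0: wrote 3B at 0x13 = 9ea014
  after D1: wrote 8B at 0x11 = cd584dc0a15cd933
  after D2: wrote 8B at 0x13 = 4e33df341e5ecd58
  after D3: wrote 8B at 0x04 = cd5814fca96f8a9f
  after D4: wrote 8B at 0x1a = fca96f8a9f33df34
query mem[0x14]=0x33, mem[0x24]=0x23, mem[0x1d]=0x8a, mem[0x15]=0xdf, mem[0x0b]=0x9f

MEM[0x14,0x24,0x1d,0x15,0x0b] = 33 23 8a df 9f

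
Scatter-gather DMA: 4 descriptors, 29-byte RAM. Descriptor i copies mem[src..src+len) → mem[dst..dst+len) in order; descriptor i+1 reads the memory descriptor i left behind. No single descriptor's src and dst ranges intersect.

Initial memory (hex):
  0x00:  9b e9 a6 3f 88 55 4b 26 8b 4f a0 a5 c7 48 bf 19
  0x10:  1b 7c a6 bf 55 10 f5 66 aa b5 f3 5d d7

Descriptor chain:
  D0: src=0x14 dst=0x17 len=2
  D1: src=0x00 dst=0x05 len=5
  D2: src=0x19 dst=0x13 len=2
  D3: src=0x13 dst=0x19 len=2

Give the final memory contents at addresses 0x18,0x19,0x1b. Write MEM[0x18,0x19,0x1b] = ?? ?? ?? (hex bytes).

MEM[0x18,0x19,0x1b] = 10 b5 5d

  after D0: wrote 2B at 0x17 = 5510
  after D1: wrote 5B at 0x05 = 9be9a63f88
  after D2: wrote 2B at 0x13 = b5f3
  after D3: wrote 2B at 0x19 = b5f3
query mem[0x18]=0x10, mem[0x19]=0xb5, mem[0x1b]=0x5d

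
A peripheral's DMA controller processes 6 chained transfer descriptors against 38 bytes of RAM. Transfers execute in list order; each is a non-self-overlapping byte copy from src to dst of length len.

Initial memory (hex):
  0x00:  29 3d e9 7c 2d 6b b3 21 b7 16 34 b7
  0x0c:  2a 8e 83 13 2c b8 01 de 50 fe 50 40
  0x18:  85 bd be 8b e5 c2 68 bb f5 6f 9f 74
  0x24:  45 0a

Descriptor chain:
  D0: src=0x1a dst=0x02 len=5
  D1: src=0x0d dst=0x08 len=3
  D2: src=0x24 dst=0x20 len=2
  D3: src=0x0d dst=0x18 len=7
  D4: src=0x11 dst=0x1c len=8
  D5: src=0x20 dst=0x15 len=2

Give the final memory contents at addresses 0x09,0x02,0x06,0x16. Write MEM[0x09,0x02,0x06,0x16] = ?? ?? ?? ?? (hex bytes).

  after D0: wrote 5B at 0x02 = be8be5c268
  after D1: wrote 3B at 0x08 = 8e8313
  after D2: wrote 2B at 0x20 = 450a
  after D3: wrote 7B at 0x18 = 8e83132cb801de
  after D4: wrote 8B at 0x1c = b801de50fe50408e
  after D5: wrote 2B at 0x15 = fe50
query mem[0x09]=0x83, mem[0x02]=0xbe, mem[0x06]=0x68, mem[0x16]=0x50

MEM[0x09,0x02,0x06,0x16] = 83 be 68 50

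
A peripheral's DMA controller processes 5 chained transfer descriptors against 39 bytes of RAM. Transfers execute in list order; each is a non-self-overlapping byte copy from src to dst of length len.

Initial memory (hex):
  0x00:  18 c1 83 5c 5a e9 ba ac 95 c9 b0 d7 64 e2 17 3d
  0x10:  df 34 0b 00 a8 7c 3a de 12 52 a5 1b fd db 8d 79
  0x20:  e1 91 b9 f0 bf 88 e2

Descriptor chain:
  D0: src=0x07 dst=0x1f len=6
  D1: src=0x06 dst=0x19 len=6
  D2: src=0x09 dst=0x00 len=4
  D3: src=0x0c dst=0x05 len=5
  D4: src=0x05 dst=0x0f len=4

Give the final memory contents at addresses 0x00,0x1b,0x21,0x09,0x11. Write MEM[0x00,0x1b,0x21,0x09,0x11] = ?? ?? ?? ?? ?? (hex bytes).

D0: mem[0x1f..0x24] <- [ac 95 c9 b0 d7 64]
D1: mem[0x19..0x1e] <- [ba ac 95 c9 b0 d7]
D2: mem[0x00..0x03] <- [c9 b0 d7 64]
D3: mem[0x05..0x09] <- [64 e2 17 3d df]
D4: mem[0x0f..0x12] <- [64 e2 17 3d]
query mem[0x00]=0xc9, mem[0x1b]=0x95, mem[0x21]=0xc9, mem[0x09]=0xdf, mem[0x11]=0x17

MEM[0x00,0x1b,0x21,0x09,0x11] = c9 95 c9 df 17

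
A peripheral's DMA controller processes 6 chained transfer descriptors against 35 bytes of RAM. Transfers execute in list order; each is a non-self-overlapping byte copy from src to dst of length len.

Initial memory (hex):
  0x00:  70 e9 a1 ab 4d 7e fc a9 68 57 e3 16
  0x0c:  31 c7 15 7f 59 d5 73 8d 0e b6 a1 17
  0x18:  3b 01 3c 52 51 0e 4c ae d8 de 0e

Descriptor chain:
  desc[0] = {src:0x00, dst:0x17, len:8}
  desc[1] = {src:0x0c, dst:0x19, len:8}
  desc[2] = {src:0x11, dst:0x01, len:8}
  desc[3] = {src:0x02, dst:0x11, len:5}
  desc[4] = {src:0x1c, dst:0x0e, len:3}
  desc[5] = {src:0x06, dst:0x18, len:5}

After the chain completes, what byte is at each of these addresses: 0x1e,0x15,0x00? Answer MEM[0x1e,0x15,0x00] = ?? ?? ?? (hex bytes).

D0: mem[0x17..0x1e] <- [70 e9 a1 ab 4d 7e fc a9]
D1: mem[0x19..0x20] <- [31 c7 15 7f 59 d5 73 8d]
D2: mem[0x01..0x08] <- [d5 73 8d 0e b6 a1 70 e9]
D3: mem[0x11..0x15] <- [73 8d 0e b6 a1]
D4: mem[0x0e..0x10] <- [7f 59 d5]
D5: mem[0x18..0x1c] <- [a1 70 e9 57 e3]
query mem[0x1e]=0xd5, mem[0x15]=0xa1, mem[0x00]=0x70

MEM[0x1e,0x15,0x00] = d5 a1 70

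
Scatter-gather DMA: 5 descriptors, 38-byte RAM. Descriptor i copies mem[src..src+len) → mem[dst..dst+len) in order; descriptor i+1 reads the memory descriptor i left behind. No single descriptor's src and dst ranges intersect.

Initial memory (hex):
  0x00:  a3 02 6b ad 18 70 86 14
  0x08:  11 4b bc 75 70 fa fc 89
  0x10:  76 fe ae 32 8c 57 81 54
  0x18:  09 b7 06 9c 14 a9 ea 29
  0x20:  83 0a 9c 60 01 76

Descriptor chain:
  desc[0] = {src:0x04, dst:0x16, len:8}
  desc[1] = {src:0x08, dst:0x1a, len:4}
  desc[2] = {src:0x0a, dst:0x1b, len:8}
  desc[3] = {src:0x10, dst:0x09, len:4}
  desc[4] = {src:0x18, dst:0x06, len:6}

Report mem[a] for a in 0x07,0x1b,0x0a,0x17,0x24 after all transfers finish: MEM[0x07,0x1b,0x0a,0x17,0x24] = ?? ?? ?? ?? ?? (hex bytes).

D0: mem[0x16..0x1d] <- [18 70 86 14 11 4b bc 75]
D1: mem[0x1a..0x1d] <- [11 4b bc 75]
D2: mem[0x1b..0x22] <- [bc 75 70 fa fc 89 76 fe]
D3: mem[0x09..0x0c] <- [76 fe ae 32]
D4: mem[0x06..0x0b] <- [86 14 11 bc 75 70]
query mem[0x07]=0x14, mem[0x1b]=0xbc, mem[0x0a]=0x75, mem[0x17]=0x70, mem[0x24]=0x01

MEM[0x07,0x1b,0x0a,0x17,0x24] = 14 bc 75 70 01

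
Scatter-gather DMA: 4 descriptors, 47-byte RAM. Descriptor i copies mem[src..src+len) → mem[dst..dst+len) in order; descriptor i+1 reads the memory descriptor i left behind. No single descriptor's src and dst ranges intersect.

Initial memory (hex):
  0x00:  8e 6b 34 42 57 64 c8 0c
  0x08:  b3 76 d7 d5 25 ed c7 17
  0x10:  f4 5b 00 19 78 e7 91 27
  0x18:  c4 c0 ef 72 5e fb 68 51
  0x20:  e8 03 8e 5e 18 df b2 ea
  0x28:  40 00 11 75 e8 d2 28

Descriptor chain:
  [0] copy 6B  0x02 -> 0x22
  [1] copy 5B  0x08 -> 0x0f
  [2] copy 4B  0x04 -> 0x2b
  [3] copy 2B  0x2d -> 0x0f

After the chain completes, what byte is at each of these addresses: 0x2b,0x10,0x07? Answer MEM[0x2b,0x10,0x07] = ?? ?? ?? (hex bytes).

MEM[0x2b,0x10,0x07] = 57 0c 0c

D0: mem[0x22..0x27] <- [34 42 57 64 c8 0c]
D1: mem[0x0f..0x13] <- [b3 76 d7 d5 25]
D2: mem[0x2b..0x2e] <- [57 64 c8 0c]
D3: mem[0x0f..0x10] <- [c8 0c]
query mem[0x2b]=0x57, mem[0x10]=0x0c, mem[0x07]=0x0c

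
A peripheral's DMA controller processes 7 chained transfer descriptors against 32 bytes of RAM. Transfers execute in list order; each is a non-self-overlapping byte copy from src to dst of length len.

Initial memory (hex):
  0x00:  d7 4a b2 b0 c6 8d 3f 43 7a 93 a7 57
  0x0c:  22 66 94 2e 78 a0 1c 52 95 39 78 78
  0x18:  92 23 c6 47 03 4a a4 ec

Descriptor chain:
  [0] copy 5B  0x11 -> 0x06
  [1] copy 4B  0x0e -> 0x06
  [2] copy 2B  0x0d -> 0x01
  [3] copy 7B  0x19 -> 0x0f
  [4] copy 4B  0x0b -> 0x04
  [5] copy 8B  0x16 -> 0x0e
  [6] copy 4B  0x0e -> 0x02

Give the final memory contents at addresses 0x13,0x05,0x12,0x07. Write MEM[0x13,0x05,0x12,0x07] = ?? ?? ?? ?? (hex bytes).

#0 dst[0x06+5] := {0xa0,0x1c,0x52,0x95,0x39}
#1 dst[0x06+4] := {0x94,0x2e,0x78,0xa0}
#2 dst[0x01+2] := {0x66,0x94}
#3 dst[0x0f+7] := {0x23,0xc6,0x47,0x03,0x4a,0xa4,0xec}
#4 dst[0x04+4] := {0x57,0x22,0x66,0x94}
#5 dst[0x0e+8] := {0x78,0x78,0x92,0x23,0xc6,0x47,0x03,0x4a}
#6 dst[0x02+4] := {0x78,0x78,0x92,0x23}
query mem[0x13]=0x47, mem[0x05]=0x23, mem[0x12]=0xc6, mem[0x07]=0x94

MEM[0x13,0x05,0x12,0x07] = 47 23 c6 94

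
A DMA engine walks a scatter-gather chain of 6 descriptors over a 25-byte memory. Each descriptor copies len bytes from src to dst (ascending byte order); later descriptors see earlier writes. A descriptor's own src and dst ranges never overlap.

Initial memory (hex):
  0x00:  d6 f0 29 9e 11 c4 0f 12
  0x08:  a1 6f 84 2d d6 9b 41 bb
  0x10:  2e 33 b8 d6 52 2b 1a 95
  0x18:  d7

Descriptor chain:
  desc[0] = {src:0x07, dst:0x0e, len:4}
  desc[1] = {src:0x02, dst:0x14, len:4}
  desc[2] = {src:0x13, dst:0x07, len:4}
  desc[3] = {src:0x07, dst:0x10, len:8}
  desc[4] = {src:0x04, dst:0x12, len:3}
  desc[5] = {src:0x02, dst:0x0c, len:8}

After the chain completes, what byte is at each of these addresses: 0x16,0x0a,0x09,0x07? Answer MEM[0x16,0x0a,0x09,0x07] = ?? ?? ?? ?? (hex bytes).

D0: mem[0x0e..0x11] <- [12 a1 6f 84]
D1: mem[0x14..0x17] <- [29 9e 11 c4]
D2: mem[0x07..0x0a] <- [d6 29 9e 11]
D3: mem[0x10..0x17] <- [d6 29 9e 11 2d d6 9b 12]
D4: mem[0x12..0x14] <- [11 c4 0f]
D5: mem[0x0c..0x13] <- [29 9e 11 c4 0f d6 29 9e]
query mem[0x16]=0x9b, mem[0x0a]=0x11, mem[0x09]=0x9e, mem[0x07]=0xd6

MEM[0x16,0x0a,0x09,0x07] = 9b 11 9e d6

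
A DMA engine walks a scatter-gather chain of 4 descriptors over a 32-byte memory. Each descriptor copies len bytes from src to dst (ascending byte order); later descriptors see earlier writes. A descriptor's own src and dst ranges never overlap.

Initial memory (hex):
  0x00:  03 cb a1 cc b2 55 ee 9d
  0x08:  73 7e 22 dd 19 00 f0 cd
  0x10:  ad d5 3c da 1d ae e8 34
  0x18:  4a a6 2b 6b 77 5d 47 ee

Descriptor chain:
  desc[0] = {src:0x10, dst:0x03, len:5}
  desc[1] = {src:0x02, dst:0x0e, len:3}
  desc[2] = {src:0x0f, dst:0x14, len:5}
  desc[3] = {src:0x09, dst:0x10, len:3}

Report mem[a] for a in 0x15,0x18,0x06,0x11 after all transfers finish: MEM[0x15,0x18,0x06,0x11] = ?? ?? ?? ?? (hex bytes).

[0] 0x10->0x03 len=5 : ad d5 3c da 1d
[1] 0x02->0x0e len=3 : a1 ad d5
[2] 0x0f->0x14 len=5 : ad d5 d5 3c da
[3] 0x09->0x10 len=3 : 7e 22 dd
query mem[0x15]=0xd5, mem[0x18]=0xda, mem[0x06]=0xda, mem[0x11]=0x22

MEM[0x15,0x18,0x06,0x11] = d5 da da 22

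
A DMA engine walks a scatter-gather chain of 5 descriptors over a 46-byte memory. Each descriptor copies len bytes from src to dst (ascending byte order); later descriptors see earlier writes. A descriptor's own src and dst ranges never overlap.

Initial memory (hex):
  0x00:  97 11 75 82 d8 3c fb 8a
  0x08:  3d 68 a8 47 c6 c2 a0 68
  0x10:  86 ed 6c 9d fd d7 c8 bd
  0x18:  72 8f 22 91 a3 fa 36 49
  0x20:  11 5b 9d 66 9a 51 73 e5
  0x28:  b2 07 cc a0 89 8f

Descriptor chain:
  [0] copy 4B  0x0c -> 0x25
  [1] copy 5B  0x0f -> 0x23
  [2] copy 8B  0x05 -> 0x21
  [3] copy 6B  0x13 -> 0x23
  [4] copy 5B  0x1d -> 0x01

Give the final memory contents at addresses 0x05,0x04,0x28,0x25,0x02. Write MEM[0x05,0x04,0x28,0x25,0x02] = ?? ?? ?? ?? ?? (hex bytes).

MEM[0x05,0x04,0x28,0x25,0x02] = 3c 11 72 d7 36

  after D0: wrote 4B at 0x25 = c6c2a068
  after D1: wrote 5B at 0x23 = 6886ed6c9d
  after D2: wrote 8B at 0x21 = 3cfb8a3d68a847c6
  after D3: wrote 6B at 0x23 = 9dfdd7c8bd72
  after D4: wrote 5B at 0x01 = fa3649113c
query mem[0x05]=0x3c, mem[0x04]=0x11, mem[0x28]=0x72, mem[0x25]=0xd7, mem[0x02]=0x36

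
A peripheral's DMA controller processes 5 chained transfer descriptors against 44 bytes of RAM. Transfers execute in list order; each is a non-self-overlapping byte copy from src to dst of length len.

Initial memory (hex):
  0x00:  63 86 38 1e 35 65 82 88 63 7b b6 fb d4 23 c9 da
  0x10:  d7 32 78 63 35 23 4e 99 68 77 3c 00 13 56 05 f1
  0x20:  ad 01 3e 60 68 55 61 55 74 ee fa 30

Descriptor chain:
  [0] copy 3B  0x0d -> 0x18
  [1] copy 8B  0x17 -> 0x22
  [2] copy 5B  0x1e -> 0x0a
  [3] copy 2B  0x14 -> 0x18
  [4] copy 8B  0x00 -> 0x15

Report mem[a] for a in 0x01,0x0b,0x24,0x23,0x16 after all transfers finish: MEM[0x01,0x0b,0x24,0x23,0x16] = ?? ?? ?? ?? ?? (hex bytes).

MEM[0x01,0x0b,0x24,0x23,0x16] = 86 f1 c9 23 86

[0] 0x0d->0x18 len=3 : 23 c9 da
[1] 0x17->0x22 len=8 : 99 23 c9 da 00 13 56 05
[2] 0x1e->0x0a len=5 : 05 f1 ad 01 99
[3] 0x14->0x18 len=2 : 35 23
[4] 0x00->0x15 len=8 : 63 86 38 1e 35 65 82 88
query mem[0x01]=0x86, mem[0x0b]=0xf1, mem[0x24]=0xc9, mem[0x23]=0x23, mem[0x16]=0x86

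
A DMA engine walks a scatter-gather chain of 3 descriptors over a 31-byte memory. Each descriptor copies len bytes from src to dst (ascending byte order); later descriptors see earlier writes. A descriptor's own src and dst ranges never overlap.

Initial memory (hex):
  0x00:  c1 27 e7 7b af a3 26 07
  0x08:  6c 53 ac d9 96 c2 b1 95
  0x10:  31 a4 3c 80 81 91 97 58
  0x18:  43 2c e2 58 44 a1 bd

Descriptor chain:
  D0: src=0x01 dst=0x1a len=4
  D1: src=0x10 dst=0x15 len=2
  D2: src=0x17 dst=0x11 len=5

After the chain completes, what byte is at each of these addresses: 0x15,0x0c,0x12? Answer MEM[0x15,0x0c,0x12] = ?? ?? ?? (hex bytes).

[0] 0x01->0x1a len=4 : 27 e7 7b af
[1] 0x10->0x15 len=2 : 31 a4
[2] 0x17->0x11 len=5 : 58 43 2c 27 e7
query mem[0x15]=0xe7, mem[0x0c]=0x96, mem[0x12]=0x43

MEM[0x15,0x0c,0x12] = e7 96 43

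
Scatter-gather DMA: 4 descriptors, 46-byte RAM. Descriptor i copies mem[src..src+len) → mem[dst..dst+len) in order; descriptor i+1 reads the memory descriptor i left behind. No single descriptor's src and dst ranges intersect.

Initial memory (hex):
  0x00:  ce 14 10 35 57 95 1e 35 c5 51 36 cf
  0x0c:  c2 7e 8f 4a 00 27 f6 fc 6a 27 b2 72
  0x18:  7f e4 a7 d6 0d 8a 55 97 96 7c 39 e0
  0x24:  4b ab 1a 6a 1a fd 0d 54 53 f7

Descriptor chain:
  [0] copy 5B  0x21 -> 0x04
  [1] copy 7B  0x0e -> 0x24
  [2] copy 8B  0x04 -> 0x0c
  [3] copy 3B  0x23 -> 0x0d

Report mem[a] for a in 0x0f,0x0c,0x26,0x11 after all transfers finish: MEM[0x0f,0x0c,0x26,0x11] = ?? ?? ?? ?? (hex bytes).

MEM[0x0f,0x0c,0x26,0x11] = 4a 7c 00 51

  after D0: wrote 5B at 0x04 = 7c39e04bab
  after D1: wrote 7B at 0x24 = 8f4a0027f6fc6a
  after D2: wrote 8B at 0x0c = 7c39e04bab5136cf
  after D3: wrote 3B at 0x0d = e08f4a
query mem[0x0f]=0x4a, mem[0x0c]=0x7c, mem[0x26]=0x00, mem[0x11]=0x51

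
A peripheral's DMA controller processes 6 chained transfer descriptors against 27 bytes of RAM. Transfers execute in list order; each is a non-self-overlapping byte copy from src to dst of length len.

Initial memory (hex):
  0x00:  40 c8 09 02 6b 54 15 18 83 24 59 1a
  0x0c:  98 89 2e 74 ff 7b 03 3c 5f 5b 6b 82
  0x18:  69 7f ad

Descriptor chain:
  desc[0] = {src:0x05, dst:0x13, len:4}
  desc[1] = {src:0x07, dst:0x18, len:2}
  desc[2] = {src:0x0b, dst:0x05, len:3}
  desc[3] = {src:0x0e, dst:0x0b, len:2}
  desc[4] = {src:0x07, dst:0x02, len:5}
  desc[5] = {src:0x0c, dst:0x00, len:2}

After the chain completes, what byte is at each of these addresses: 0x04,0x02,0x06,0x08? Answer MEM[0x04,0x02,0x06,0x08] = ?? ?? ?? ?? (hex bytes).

[0] 0x05->0x13 len=4 : 54 15 18 83
[1] 0x07->0x18 len=2 : 18 83
[2] 0x0b->0x05 len=3 : 1a 98 89
[3] 0x0e->0x0b len=2 : 2e 74
[4] 0x07->0x02 len=5 : 89 83 24 59 2e
[5] 0x0c->0x00 len=2 : 74 89
query mem[0x04]=0x24, mem[0x02]=0x89, mem[0x06]=0x2e, mem[0x08]=0x83

MEM[0x04,0x02,0x06,0x08] = 24 89 2e 83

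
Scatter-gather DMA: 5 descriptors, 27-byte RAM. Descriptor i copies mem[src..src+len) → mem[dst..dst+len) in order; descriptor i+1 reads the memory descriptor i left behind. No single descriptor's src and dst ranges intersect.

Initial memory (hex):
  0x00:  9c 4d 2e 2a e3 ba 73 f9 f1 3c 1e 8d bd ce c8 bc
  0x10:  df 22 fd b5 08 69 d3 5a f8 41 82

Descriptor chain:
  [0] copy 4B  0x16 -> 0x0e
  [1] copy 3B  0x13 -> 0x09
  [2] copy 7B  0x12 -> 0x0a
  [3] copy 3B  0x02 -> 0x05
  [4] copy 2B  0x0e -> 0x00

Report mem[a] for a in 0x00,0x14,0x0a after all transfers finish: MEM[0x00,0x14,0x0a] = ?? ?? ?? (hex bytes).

MEM[0x00,0x14,0x0a] = d3 08 fd

D0: mem[0x0e..0x11] <- [d3 5a f8 41]
D1: mem[0x09..0x0b] <- [b5 08 69]
D2: mem[0x0a..0x10] <- [fd b5 08 69 d3 5a f8]
D3: mem[0x05..0x07] <- [2e 2a e3]
D4: mem[0x00..0x01] <- [d3 5a]
query mem[0x00]=0xd3, mem[0x14]=0x08, mem[0x0a]=0xfd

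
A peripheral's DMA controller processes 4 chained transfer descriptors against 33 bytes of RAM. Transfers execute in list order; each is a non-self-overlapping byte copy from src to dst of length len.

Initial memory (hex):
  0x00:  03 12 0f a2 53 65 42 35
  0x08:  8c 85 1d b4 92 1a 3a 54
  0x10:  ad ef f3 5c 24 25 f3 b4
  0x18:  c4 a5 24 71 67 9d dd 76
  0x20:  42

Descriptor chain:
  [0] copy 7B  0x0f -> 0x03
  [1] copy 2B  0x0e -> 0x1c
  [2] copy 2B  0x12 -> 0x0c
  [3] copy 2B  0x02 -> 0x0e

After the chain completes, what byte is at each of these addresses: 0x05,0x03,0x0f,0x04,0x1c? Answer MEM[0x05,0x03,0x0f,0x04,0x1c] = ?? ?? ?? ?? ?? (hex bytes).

[0] 0x0f->0x03 len=7 : 54 ad ef f3 5c 24 25
[1] 0x0e->0x1c len=2 : 3a 54
[2] 0x12->0x0c len=2 : f3 5c
[3] 0x02->0x0e len=2 : 0f 54
query mem[0x05]=0xef, mem[0x03]=0x54, mem[0x0f]=0x54, mem[0x04]=0xad, mem[0x1c]=0x3a

MEM[0x05,0x03,0x0f,0x04,0x1c] = ef 54 54 ad 3a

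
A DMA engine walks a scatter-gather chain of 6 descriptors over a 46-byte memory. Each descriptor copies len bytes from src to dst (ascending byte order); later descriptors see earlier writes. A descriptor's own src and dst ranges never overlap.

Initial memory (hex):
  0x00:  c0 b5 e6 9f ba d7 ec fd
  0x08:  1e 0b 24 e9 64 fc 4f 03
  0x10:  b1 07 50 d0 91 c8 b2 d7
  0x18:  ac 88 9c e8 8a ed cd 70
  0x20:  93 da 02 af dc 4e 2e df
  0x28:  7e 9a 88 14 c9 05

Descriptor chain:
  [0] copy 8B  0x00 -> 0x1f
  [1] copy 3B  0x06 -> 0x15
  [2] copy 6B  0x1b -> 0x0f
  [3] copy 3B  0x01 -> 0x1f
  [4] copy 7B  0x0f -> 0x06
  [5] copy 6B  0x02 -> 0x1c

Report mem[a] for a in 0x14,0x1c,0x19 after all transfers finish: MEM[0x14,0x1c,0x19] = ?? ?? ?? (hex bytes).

MEM[0x14,0x1c,0x19] = b5 e6 88

D0: mem[0x1f..0x26] <- [c0 b5 e6 9f ba d7 ec fd]
D1: mem[0x15..0x17] <- [ec fd 1e]
D2: mem[0x0f..0x14] <- [e8 8a ed cd c0 b5]
D3: mem[0x1f..0x21] <- [b5 e6 9f]
D4: mem[0x06..0x0c] <- [e8 8a ed cd c0 b5 ec]
D5: mem[0x1c..0x21] <- [e6 9f ba d7 e8 8a]
query mem[0x14]=0xb5, mem[0x1c]=0xe6, mem[0x19]=0x88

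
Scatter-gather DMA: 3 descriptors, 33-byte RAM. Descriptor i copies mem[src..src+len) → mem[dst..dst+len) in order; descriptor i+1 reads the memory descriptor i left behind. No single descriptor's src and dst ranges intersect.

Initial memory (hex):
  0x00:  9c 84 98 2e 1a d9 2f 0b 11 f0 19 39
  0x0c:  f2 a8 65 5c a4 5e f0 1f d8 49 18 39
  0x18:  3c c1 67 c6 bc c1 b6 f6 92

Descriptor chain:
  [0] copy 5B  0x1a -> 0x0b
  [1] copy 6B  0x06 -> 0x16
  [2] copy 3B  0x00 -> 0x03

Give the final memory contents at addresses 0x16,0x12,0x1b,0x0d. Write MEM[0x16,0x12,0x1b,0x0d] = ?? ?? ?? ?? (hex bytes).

#0 dst[0x0b+5] := {0x67,0xc6,0xbc,0xc1,0xb6}
#1 dst[0x16+6] := {0x2f,0x0b,0x11,0xf0,0x19,0x67}
#2 dst[0x03+3] := {0x9c,0x84,0x98}
query mem[0x16]=0x2f, mem[0x12]=0xf0, mem[0x1b]=0x67, mem[0x0d]=0xbc

MEM[0x16,0x12,0x1b,0x0d] = 2f f0 67 bc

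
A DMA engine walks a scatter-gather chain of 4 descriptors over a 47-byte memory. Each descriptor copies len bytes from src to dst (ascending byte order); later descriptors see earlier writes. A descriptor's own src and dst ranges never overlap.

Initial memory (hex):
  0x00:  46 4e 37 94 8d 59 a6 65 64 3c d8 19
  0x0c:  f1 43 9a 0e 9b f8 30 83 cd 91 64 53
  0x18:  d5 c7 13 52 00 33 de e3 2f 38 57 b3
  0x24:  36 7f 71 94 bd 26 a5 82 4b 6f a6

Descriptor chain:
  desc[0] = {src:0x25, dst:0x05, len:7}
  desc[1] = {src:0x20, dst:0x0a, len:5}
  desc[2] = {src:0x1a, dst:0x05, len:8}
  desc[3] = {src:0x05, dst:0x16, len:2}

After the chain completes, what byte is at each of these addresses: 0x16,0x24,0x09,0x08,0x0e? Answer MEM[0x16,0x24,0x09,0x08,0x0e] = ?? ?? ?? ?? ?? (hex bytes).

  after D0: wrote 7B at 0x05 = 7f7194bd26a582
  after D1: wrote 5B at 0x0a = 2f3857b336
  after D2: wrote 8B at 0x05 = 13520033dee32f38
  after D3: wrote 2B at 0x16 = 1352
query mem[0x16]=0x13, mem[0x24]=0x36, mem[0x09]=0xde, mem[0x08]=0x33, mem[0x0e]=0x36

MEM[0x16,0x24,0x09,0x08,0x0e] = 13 36 de 33 36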